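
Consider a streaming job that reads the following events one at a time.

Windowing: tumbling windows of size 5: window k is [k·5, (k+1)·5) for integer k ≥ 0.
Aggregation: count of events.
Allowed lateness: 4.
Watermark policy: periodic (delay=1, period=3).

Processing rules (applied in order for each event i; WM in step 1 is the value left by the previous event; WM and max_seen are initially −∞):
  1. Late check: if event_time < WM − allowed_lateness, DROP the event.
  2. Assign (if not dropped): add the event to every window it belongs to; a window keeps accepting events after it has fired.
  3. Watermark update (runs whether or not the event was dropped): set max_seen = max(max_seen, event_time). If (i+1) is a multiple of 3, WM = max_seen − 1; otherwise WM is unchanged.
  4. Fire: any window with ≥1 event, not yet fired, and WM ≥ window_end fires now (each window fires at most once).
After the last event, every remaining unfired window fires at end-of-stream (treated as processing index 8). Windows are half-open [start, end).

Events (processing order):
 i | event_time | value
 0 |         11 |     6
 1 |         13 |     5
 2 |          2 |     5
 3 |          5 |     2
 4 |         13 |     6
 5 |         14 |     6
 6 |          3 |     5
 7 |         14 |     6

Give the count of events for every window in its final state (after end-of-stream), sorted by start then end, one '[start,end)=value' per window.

[0,5)=1 [10,15)=5

i=0 t=11 v=6: → [10,15); WM=−∞
i=1 t=13 v=5: → [10,15); WM=−∞
i=2 t=2 v=5: → [0,5); WM=12; [0,5) fires=1
i=3 t=5 v=2: DROP (t<12-4); WM=12
i=4 t=13 v=6: → [10,15); WM=12
i=5 t=14 v=6: → [10,15); WM=13
i=6 t=3 v=5: DROP (t<13-4); WM=13
i=7 t=14 v=6: → [10,15); WM=13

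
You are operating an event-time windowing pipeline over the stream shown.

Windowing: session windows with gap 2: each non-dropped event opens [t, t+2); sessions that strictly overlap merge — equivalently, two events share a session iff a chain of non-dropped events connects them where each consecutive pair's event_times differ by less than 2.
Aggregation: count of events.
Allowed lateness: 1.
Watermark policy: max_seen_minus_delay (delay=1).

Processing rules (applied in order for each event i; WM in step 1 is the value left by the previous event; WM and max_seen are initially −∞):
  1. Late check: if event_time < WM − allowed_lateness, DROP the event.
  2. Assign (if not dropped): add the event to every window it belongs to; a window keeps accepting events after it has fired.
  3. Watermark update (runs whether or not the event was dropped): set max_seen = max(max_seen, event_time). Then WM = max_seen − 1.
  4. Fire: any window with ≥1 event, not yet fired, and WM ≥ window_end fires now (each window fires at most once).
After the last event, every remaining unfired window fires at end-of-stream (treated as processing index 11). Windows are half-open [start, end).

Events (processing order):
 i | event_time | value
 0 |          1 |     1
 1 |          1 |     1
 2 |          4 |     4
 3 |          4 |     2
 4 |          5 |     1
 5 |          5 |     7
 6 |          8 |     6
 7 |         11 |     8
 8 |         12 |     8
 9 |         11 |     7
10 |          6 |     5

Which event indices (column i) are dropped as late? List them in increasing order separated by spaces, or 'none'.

10

i=0 t=1 v=1: → [1,3); WM=0
i=1 t=1 v=1: → [1,3); WM=0
i=2 t=4 v=4: → [4,6); WM=3
i=3 t=4 v=2: → [4,6); WM=3
i=4 t=5 v=1: → [4,7); WM=4
i=5 t=5 v=7: → [4,7); WM=4
i=6 t=8 v=6: → [8,10); WM=7
i=7 t=11 v=8: → [11,13); WM=10
i=8 t=12 v=8: → [11,14); WM=11
i=9 t=11 v=7: → [11,14); WM=11
i=10 t=6 v=5: DROP (t<11-1); WM=11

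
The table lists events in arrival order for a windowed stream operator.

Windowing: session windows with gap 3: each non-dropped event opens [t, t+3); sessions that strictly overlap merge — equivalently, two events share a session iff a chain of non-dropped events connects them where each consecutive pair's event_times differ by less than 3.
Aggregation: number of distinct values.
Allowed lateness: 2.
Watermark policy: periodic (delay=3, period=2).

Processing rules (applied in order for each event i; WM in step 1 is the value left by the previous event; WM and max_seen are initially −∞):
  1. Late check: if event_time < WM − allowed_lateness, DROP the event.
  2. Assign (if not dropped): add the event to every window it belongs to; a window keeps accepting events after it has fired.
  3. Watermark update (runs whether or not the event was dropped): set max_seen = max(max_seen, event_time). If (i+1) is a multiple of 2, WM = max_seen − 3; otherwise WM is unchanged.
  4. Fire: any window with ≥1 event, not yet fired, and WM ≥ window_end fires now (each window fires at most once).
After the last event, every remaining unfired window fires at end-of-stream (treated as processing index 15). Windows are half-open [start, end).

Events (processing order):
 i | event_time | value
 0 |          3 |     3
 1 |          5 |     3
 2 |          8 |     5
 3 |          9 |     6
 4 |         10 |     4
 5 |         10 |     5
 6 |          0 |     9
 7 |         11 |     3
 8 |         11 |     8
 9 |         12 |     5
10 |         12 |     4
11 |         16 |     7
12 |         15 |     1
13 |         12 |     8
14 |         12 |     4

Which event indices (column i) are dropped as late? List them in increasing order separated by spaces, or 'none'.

i=0 t=3 v=3: → [3,6); WM=−∞
i=1 t=5 v=3: → [3,8); WM=2
i=2 t=8 v=5: → [8,11); WM=2
i=3 t=9 v=6: → [8,12); WM=6
i=4 t=10 v=4: → [8,13); WM=6
i=5 t=10 v=5: → [8,13); WM=7
i=6 t=0 v=9: DROP (t<7-2); WM=7
i=7 t=11 v=3: → [8,14); WM=8
i=8 t=11 v=8: → [8,14); WM=8
i=9 t=12 v=5: → [8,15); WM=9
i=10 t=12 v=4: → [8,15); WM=9
i=11 t=16 v=7: → [16,19); WM=13
i=12 t=15 v=1: → [15,19); WM=13
i=13 t=12 v=8: → [8,15); WM=13
i=14 t=12 v=4: → [8,15); WM=13

6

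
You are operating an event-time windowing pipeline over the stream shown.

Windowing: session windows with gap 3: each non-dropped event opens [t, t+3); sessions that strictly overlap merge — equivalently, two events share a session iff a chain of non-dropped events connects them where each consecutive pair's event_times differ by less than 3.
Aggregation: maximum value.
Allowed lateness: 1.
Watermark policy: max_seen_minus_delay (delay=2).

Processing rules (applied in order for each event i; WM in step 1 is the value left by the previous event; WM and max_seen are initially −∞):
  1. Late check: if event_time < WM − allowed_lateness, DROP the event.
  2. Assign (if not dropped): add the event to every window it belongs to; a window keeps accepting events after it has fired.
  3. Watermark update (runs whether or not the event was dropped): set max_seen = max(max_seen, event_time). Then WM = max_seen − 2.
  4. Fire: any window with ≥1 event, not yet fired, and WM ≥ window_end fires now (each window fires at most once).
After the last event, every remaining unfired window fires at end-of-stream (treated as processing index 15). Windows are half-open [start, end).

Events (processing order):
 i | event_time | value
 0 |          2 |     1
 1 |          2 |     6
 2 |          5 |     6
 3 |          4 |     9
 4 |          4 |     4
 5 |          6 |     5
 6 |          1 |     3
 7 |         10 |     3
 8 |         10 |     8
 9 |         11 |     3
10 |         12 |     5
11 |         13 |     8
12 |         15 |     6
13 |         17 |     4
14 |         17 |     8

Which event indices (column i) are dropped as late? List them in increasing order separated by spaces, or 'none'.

6

i=0 t=2 v=1: → [2,5); WM=0
i=1 t=2 v=6: → [2,5); WM=0
i=2 t=5 v=6: → [5,8); WM=3
i=3 t=4 v=9: → [2,8); WM=3
i=4 t=4 v=4: → [2,8); WM=3
i=5 t=6 v=5: → [2,9); WM=4
i=6 t=1 v=3: DROP (t<4-1); WM=4
i=7 t=10 v=3: → [10,13); WM=8
i=8 t=10 v=8: → [10,13); WM=8
i=9 t=11 v=3: → [10,14); WM=9
i=10 t=12 v=5: → [10,15); WM=10
i=11 t=13 v=8: → [10,16); WM=11
i=12 t=15 v=6: → [10,18); WM=13
i=13 t=17 v=4: → [10,20); WM=15
i=14 t=17 v=8: → [10,20); WM=15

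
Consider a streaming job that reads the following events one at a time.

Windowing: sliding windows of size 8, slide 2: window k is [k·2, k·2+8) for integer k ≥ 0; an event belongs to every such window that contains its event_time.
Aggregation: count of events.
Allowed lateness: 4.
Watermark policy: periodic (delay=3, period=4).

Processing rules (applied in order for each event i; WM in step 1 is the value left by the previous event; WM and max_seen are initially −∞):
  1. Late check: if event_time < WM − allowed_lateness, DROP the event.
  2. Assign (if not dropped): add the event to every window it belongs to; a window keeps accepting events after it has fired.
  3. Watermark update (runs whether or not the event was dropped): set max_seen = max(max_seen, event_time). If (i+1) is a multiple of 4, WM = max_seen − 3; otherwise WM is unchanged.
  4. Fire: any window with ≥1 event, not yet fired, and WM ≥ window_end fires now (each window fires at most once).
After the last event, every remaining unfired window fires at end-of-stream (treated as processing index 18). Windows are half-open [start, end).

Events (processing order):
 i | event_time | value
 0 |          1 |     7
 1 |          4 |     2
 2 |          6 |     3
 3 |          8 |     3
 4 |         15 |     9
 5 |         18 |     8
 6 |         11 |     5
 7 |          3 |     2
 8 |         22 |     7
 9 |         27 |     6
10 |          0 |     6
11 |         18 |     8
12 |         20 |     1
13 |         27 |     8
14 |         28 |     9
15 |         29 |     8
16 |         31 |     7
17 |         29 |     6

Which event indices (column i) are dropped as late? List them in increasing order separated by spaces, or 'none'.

10

i=0 t=1 v=7: → [0,8); WM=−∞
i=1 t=4 v=2: → [4,12),[2,10),[0,8); WM=−∞
i=2 t=6 v=3: → [6,14),[4,12),[2,10),[0,8); WM=−∞
i=3 t=8 v=3: → [8,16),[6,14),[4,12),[2,10); WM=5
i=4 t=15 v=9: → [14,22),[12,20),[10,18),[8,16); WM=5
i=5 t=18 v=8: → [18,26),[16,24),[14,22),[12,20); WM=5
i=6 t=11 v=5: → [10,18),[8,16),[6,14),[4,12); WM=5
i=7 t=3 v=2: → [2,10),[0,8); WM=15; [0,8) fires=4 [2,10) fires=4 [4,12) fires=4 [6,14) fires=3
i=8 t=22 v=7: → [22,30),[20,28),[18,26),[16,24); WM=15
i=9 t=27 v=6: → [26,34),[24,32),[22,30),[20,28); WM=15
i=10 t=0 v=6: DROP (t<15-4); WM=15
i=11 t=18 v=8: → [18,26),[16,24),[14,22),[12,20); WM=24; [8,16) fires=3 [10,18) fires=2 [12,20) fires=3 [14,22) fires=3 [16,24) fires=3
i=12 t=20 v=1: → [20,28),[18,26),[16,24),[14,22); WM=24
i=13 t=27 v=8: → [26,34),[24,32),[22,30),[20,28); WM=24
i=14 t=28 v=9: → [28,36),[26,34),[24,32),[22,30); WM=24
i=15 t=29 v=8: → [28,36),[26,34),[24,32),[22,30); WM=26; [18,26) fires=4
i=16 t=31 v=7: → [30,38),[28,36),[26,34),[24,32); WM=26
i=17 t=29 v=6: → [28,36),[26,34),[24,32),[22,30); WM=26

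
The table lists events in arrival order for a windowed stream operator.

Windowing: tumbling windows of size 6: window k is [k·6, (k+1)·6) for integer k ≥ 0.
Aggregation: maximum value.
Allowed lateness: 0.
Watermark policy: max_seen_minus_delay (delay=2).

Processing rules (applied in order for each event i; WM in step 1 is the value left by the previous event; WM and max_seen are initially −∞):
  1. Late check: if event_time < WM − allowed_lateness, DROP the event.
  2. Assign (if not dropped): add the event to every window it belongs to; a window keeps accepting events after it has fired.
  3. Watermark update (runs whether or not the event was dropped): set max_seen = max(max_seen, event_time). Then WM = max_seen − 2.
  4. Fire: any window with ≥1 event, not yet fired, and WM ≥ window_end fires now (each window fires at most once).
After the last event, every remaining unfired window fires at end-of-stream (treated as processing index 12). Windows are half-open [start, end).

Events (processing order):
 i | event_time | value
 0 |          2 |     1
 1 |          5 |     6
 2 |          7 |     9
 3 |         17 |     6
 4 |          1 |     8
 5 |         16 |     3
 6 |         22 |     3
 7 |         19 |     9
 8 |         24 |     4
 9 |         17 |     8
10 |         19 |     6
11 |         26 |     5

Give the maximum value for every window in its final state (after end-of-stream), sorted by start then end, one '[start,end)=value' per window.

i=0 t=2 v=1: → [0,6); WM=0
i=1 t=5 v=6: → [0,6); WM=3
i=2 t=7 v=9: → [6,12); WM=5
i=3 t=17 v=6: → [12,18); WM=15; [0,6) fires=6 [6,12) fires=9
i=4 t=1 v=8: DROP (t<15-0); WM=15
i=5 t=16 v=3: → [12,18); WM=15
i=6 t=22 v=3: → [18,24); WM=20; [12,18) fires=6
i=7 t=19 v=9: DROP (t<20-0); WM=20
i=8 t=24 v=4: → [24,30); WM=22
i=9 t=17 v=8: DROP (t<22-0); WM=22
i=10 t=19 v=6: DROP (t<22-0); WM=22
i=11 t=26 v=5: → [24,30); WM=24; [18,24) fires=3

[0,6)=6 [6,12)=9 [12,18)=6 [18,24)=3 [24,30)=5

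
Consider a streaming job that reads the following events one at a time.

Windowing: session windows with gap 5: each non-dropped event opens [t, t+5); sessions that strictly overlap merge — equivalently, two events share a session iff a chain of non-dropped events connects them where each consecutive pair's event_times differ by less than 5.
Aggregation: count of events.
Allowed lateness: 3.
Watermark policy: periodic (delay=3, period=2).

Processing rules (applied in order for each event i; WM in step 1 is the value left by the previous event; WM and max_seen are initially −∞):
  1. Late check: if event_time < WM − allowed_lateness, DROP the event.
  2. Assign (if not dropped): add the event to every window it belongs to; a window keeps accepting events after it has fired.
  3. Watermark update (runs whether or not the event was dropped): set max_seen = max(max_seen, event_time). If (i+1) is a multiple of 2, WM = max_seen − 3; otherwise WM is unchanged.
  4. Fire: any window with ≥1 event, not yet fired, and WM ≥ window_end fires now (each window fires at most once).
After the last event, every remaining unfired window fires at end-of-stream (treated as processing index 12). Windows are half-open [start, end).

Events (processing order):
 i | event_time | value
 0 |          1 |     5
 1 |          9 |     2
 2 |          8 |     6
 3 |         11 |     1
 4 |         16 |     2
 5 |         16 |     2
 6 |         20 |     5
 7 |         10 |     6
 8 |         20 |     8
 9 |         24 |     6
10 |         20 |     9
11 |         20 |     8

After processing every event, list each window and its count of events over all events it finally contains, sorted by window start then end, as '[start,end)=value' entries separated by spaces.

i=0 t=1 v=5: → [1,6); WM=−∞
i=1 t=9 v=2: → [9,14); WM=6
i=2 t=8 v=6: → [8,14); WM=6
i=3 t=11 v=1: → [8,16); WM=8
i=4 t=16 v=2: → [16,21); WM=8
i=5 t=16 v=2: → [16,21); WM=13
i=6 t=20 v=5: → [16,25); WM=13
i=7 t=10 v=6: → [8,16); WM=17
i=8 t=20 v=8: → [16,25); WM=17
i=9 t=24 v=6: → [16,29); WM=21
i=10 t=20 v=9: → [16,29); WM=21
i=11 t=20 v=8: → [16,29); WM=21

[1,6)=1 [8,16)=4 [16,29)=7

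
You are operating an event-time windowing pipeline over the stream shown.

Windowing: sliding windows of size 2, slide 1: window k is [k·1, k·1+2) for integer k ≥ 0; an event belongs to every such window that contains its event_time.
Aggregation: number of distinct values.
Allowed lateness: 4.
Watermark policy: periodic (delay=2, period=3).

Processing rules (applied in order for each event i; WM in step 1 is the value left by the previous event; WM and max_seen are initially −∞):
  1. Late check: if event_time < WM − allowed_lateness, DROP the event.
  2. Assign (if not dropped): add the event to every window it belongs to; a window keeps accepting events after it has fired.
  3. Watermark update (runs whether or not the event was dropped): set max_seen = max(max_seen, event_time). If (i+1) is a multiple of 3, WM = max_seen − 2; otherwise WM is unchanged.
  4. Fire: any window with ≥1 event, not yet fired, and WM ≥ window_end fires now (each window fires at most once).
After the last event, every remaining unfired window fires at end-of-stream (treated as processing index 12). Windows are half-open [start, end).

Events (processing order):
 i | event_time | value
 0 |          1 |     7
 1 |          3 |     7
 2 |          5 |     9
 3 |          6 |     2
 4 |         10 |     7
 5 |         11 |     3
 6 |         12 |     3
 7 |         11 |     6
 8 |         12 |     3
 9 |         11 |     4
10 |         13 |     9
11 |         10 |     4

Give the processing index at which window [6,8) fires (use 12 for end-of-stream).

5

i=0 t=1 v=7: → [1,3),[0,2); WM=−∞
i=1 t=3 v=7: → [3,5),[2,4); WM=−∞
i=2 t=5 v=9: → [5,7),[4,6); WM=3; [0,2) fires=1 [1,3) fires=1
i=3 t=6 v=2: → [6,8),[5,7); WM=3
i=4 t=10 v=7: → [10,12),[9,11); WM=3
i=5 t=11 v=3: → [11,13),[10,12); WM=9; [2,4) fires=1 [3,5) fires=1 [4,6) fires=1 [5,7) fires=2 [6,8) fires=1
i=6 t=12 v=3: → [12,14),[11,13); WM=9
i=7 t=11 v=6: → [11,13),[10,12); WM=9
i=8 t=12 v=3: → [12,14),[11,13); WM=10
i=9 t=11 v=4: → [11,13),[10,12); WM=10
i=10 t=13 v=9: → [13,15),[12,14); WM=10
i=11 t=10 v=4: → [10,12),[9,11); WM=11; [9,11) fires=2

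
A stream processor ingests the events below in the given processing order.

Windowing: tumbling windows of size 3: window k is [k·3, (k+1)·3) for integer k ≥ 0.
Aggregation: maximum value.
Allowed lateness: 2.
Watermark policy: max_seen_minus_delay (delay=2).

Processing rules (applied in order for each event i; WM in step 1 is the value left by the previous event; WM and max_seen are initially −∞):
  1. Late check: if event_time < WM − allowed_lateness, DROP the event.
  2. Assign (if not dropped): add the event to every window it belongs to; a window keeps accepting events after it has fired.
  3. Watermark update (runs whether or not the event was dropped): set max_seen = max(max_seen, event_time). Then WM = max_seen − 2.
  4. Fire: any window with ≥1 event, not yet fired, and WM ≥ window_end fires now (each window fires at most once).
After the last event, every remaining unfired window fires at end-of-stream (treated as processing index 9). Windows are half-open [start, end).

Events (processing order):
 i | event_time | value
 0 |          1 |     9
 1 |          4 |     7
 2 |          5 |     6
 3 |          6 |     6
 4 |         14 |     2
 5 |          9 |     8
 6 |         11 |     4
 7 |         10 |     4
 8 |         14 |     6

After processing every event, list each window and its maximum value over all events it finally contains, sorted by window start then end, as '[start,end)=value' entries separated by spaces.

i=0 t=1 v=9: → [0,3); WM=-1
i=1 t=4 v=7: → [3,6); WM=2
i=2 t=5 v=6: → [3,6); WM=3; [0,3) fires=9
i=3 t=6 v=6: → [6,9); WM=4
i=4 t=14 v=2: → [12,15); WM=12; [3,6) fires=7 [6,9) fires=6
i=5 t=9 v=8: DROP (t<12-2); WM=12
i=6 t=11 v=4: → [9,12); WM=12; [9,12) fires=4
i=7 t=10 v=4: → [9,12); WM=12
i=8 t=14 v=6: → [12,15); WM=12

[0,3)=9 [3,6)=7 [6,9)=6 [9,12)=4 [12,15)=6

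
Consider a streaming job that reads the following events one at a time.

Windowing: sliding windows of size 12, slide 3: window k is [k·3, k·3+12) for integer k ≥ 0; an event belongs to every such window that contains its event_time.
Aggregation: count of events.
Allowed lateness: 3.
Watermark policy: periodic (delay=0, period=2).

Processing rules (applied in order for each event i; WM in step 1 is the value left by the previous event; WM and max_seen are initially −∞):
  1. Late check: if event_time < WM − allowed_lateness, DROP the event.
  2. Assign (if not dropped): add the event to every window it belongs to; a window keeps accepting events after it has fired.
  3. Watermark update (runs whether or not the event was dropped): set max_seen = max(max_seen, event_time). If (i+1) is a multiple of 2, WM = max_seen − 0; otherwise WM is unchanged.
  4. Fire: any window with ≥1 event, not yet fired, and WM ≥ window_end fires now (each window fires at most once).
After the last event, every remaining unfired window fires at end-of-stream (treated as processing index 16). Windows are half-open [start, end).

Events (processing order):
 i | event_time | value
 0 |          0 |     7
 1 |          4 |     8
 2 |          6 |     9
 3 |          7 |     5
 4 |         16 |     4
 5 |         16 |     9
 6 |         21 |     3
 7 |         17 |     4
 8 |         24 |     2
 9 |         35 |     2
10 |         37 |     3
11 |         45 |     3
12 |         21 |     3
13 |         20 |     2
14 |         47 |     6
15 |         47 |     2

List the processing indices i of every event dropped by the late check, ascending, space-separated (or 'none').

i=0 t=0 v=7: → [0,12); WM=−∞
i=1 t=4 v=8: → [3,15),[0,12); WM=4
i=2 t=6 v=9: → [6,18),[3,15),[0,12); WM=4
i=3 t=7 v=5: → [6,18),[3,15),[0,12); WM=7
i=4 t=16 v=4: → [15,27),[12,24),[9,21),[6,18); WM=7
i=5 t=16 v=9: → [15,27),[12,24),[9,21),[6,18); WM=16; [0,12) fires=4 [3,15) fires=3
i=6 t=21 v=3: → [21,33),[18,30),[15,27),[12,24); WM=16
i=7 t=17 v=4: → [15,27),[12,24),[9,21),[6,18); WM=21; [6,18) fires=5 [9,21) fires=3
i=8 t=24 v=2: → [24,36),[21,33),[18,30),[15,27); WM=21
i=9 t=35 v=2: → [33,45),[30,42),[27,39),[24,36); WM=35; [12,24) fires=4 [15,27) fires=5 [18,30) fires=2 [21,33) fires=2
i=10 t=37 v=3: → [36,48),[33,45),[30,42),[27,39); WM=35
i=11 t=45 v=3: → [45,57),[42,54),[39,51),[36,48); WM=45; [24,36) fires=2 [27,39) fires=2 [30,42) fires=2 [33,45) fires=2
i=12 t=21 v=3: DROP (t<45-3); WM=45
i=13 t=20 v=2: DROP (t<45-3); WM=45
i=14 t=47 v=6: → [45,57),[42,54),[39,51),[36,48); WM=45
i=15 t=47 v=2: → [45,57),[42,54),[39,51),[36,48); WM=47

12 13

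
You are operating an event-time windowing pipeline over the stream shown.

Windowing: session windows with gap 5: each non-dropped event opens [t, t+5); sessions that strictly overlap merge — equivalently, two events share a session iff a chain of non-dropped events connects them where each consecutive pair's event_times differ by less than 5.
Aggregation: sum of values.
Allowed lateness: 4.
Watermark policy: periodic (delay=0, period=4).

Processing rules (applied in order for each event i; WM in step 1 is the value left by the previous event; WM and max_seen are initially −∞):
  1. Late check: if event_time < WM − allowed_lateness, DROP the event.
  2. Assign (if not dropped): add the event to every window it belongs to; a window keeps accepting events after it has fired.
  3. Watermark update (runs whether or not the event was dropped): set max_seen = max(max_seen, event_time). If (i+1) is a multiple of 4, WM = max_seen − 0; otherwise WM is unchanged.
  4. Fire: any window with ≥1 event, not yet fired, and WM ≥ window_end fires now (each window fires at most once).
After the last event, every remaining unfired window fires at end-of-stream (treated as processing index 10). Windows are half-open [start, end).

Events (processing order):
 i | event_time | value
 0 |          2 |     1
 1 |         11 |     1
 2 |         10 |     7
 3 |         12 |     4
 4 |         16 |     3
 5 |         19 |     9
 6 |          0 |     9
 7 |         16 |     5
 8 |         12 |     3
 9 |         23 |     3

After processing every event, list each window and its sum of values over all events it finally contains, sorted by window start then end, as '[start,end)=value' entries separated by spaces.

[2,7)=1 [10,28)=32

i=0 t=2 v=1: → [2,7); WM=−∞
i=1 t=11 v=1: → [11,16); WM=−∞
i=2 t=10 v=7: → [10,16); WM=−∞
i=3 t=12 v=4: → [10,17); WM=12
i=4 t=16 v=3: → [10,21); WM=12
i=5 t=19 v=9: → [10,24); WM=12
i=6 t=0 v=9: DROP (t<12-4); WM=12
i=7 t=16 v=5: → [10,24); WM=19
i=8 t=12 v=3: DROP (t<19-4); WM=19
i=9 t=23 v=3: → [10,28); WM=19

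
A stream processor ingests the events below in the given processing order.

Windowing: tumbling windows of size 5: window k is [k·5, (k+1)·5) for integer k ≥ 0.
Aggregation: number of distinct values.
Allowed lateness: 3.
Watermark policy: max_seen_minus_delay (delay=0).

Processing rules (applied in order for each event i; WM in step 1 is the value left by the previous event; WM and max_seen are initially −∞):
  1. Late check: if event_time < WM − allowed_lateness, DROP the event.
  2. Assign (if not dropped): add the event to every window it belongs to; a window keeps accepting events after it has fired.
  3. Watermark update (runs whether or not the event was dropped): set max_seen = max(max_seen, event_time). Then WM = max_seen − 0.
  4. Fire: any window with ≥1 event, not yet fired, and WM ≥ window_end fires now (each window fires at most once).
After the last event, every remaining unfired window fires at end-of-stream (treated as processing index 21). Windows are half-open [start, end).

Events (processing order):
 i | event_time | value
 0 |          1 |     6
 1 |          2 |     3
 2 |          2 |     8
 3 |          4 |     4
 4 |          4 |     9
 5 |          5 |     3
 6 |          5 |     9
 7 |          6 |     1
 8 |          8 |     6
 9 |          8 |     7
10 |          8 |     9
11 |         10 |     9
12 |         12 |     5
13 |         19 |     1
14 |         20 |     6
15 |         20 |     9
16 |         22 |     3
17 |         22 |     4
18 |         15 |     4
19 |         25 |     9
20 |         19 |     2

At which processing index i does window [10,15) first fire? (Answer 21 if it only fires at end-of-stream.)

i=0 t=1 v=6: → [0,5); WM=1
i=1 t=2 v=3: → [0,5); WM=2
i=2 t=2 v=8: → [0,5); WM=2
i=3 t=4 v=4: → [0,5); WM=4
i=4 t=4 v=9: → [0,5); WM=4
i=5 t=5 v=3: → [5,10); WM=5; [0,5) fires=5
i=6 t=5 v=9: → [5,10); WM=5
i=7 t=6 v=1: → [5,10); WM=6
i=8 t=8 v=6: → [5,10); WM=8
i=9 t=8 v=7: → [5,10); WM=8
i=10 t=8 v=9: → [5,10); WM=8
i=11 t=10 v=9: → [10,15); WM=10; [5,10) fires=5
i=12 t=12 v=5: → [10,15); WM=12
i=13 t=19 v=1: → [15,20); WM=19; [10,15) fires=2
i=14 t=20 v=6: → [20,25); WM=20; [15,20) fires=1
i=15 t=20 v=9: → [20,25); WM=20
i=16 t=22 v=3: → [20,25); WM=22
i=17 t=22 v=4: → [20,25); WM=22
i=18 t=15 v=4: DROP (t<22-3); WM=22
i=19 t=25 v=9: → [25,30); WM=25; [20,25) fires=4
i=20 t=19 v=2: DROP (t<25-3); WM=25

13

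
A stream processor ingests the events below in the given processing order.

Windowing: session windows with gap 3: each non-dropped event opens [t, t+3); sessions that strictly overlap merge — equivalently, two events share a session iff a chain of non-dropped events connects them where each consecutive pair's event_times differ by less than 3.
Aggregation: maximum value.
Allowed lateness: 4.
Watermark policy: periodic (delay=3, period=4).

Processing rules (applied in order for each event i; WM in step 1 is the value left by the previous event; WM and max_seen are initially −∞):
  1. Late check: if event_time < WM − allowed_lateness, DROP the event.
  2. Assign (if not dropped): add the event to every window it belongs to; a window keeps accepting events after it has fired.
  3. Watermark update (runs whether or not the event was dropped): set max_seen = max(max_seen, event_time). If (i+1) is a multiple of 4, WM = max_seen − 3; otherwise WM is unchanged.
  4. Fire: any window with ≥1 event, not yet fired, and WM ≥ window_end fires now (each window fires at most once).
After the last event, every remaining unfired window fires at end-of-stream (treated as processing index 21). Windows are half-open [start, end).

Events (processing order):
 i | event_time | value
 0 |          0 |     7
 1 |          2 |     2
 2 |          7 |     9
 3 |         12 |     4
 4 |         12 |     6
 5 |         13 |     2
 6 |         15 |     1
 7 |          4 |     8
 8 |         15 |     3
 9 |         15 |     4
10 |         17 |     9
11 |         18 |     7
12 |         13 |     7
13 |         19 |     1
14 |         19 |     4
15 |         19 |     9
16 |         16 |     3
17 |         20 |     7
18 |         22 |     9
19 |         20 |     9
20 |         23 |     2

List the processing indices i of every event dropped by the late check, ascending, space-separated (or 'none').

i=0 t=0 v=7: → [0,3); WM=−∞
i=1 t=2 v=2: → [0,5); WM=−∞
i=2 t=7 v=9: → [7,10); WM=−∞
i=3 t=12 v=4: → [12,15); WM=9
i=4 t=12 v=6: → [12,15); WM=9
i=5 t=13 v=2: → [12,16); WM=9
i=6 t=15 v=1: → [12,18); WM=9
i=7 t=4 v=8: DROP (t<9-4); WM=12
i=8 t=15 v=3: → [12,18); WM=12
i=9 t=15 v=4: → [12,18); WM=12
i=10 t=17 v=9: → [12,20); WM=12
i=11 t=18 v=7: → [12,21); WM=15
i=12 t=13 v=7: → [12,21); WM=15
i=13 t=19 v=1: → [12,22); WM=15
i=14 t=19 v=4: → [12,22); WM=15
i=15 t=19 v=9: → [12,22); WM=16
i=16 t=16 v=3: → [12,22); WM=16
i=17 t=20 v=7: → [12,23); WM=16
i=18 t=22 v=9: → [12,25); WM=16
i=19 t=20 v=9: → [12,25); WM=19
i=20 t=23 v=2: → [12,26); WM=19

7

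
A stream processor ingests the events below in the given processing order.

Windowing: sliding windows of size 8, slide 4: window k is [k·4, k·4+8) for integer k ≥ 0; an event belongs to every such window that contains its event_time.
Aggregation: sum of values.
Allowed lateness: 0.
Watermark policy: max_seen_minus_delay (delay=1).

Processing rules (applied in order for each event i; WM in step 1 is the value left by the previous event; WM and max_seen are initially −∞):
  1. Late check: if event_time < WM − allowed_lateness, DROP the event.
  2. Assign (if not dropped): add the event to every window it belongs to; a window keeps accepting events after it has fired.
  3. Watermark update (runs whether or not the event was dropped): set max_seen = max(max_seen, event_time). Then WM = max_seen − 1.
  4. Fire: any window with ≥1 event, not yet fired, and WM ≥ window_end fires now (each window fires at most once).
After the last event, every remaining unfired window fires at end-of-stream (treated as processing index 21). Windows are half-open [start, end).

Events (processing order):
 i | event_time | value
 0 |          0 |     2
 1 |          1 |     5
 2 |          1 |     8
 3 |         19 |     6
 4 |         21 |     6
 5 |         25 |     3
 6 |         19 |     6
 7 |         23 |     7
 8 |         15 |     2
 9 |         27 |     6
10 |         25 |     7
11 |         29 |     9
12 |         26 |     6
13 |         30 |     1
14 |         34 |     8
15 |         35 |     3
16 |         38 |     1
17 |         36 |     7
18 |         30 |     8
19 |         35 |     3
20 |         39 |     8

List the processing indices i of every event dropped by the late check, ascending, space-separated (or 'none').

6 7 8 10 12 17 18 19

i=0 t=0 v=2: → [0,8); WM=-1
i=1 t=1 v=5: → [0,8); WM=0
i=2 t=1 v=8: → [0,8); WM=0
i=3 t=19 v=6: → [16,24),[12,20); WM=18; [0,8) fires=15
i=4 t=21 v=6: → [20,28),[16,24); WM=20; [12,20) fires=6
i=5 t=25 v=3: → [24,32),[20,28); WM=24; [16,24) fires=12
i=6 t=19 v=6: DROP (t<24-0); WM=24
i=7 t=23 v=7: DROP (t<24-0); WM=24
i=8 t=15 v=2: DROP (t<24-0); WM=24
i=9 t=27 v=6: → [24,32),[20,28); WM=26
i=10 t=25 v=7: DROP (t<26-0); WM=26
i=11 t=29 v=9: → [28,36),[24,32); WM=28; [20,28) fires=15
i=12 t=26 v=6: DROP (t<28-0); WM=28
i=13 t=30 v=1: → [28,36),[24,32); WM=29
i=14 t=34 v=8: → [32,40),[28,36); WM=33; [24,32) fires=19
i=15 t=35 v=3: → [32,40),[28,36); WM=34
i=16 t=38 v=1: → [36,44),[32,40); WM=37; [28,36) fires=21
i=17 t=36 v=7: DROP (t<37-0); WM=37
i=18 t=30 v=8: DROP (t<37-0); WM=37
i=19 t=35 v=3: DROP (t<37-0); WM=37
i=20 t=39 v=8: → [36,44),[32,40); WM=38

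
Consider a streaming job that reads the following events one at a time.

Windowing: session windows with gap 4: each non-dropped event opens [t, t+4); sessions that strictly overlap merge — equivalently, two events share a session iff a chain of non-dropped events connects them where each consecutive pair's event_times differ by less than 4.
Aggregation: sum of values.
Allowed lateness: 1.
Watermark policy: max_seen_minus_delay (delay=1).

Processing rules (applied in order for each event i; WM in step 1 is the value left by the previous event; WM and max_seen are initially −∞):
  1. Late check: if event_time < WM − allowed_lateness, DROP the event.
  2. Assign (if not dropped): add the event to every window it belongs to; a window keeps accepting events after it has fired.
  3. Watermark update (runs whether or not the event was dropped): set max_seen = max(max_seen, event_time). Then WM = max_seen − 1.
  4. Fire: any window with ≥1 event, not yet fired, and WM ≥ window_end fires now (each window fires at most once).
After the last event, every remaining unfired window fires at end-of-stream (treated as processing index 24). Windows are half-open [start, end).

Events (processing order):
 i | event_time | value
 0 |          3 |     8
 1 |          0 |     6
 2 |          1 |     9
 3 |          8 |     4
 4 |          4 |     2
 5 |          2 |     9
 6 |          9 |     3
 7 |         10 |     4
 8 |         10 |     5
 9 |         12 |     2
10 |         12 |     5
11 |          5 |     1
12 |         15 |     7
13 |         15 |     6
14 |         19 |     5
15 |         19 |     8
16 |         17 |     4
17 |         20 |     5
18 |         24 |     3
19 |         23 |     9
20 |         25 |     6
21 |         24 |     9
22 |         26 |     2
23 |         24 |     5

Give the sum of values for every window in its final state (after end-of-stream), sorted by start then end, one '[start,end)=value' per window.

i=0 t=3 v=8: → [3,7); WM=2
i=1 t=0 v=6: DROP (t<2-1); WM=2
i=2 t=1 v=9: → [1,7); WM=2
i=3 t=8 v=4: → [8,12); WM=7
i=4 t=4 v=2: DROP (t<7-1); WM=7
i=5 t=2 v=9: DROP (t<7-1); WM=7
i=6 t=9 v=3: → [8,13); WM=8
i=7 t=10 v=4: → [8,14); WM=9
i=8 t=10 v=5: → [8,14); WM=9
i=9 t=12 v=2: → [8,16); WM=11
i=10 t=12 v=5: → [8,16); WM=11
i=11 t=5 v=1: DROP (t<11-1); WM=11
i=12 t=15 v=7: → [8,19); WM=14
i=13 t=15 v=6: → [8,19); WM=14
i=14 t=19 v=5: → [19,23); WM=18
i=15 t=19 v=8: → [19,23); WM=18
i=16 t=17 v=4: → [8,23); WM=18
i=17 t=20 v=5: → [8,24); WM=19
i=18 t=24 v=3: → [24,28); WM=23
i=19 t=23 v=9: → [8,28); WM=23
i=20 t=25 v=6: → [8,29); WM=24
i=21 t=24 v=9: → [8,29); WM=24
i=22 t=26 v=2: → [8,30); WM=25
i=23 t=24 v=5: → [8,30); WM=25

[1,7)=17 [8,30)=92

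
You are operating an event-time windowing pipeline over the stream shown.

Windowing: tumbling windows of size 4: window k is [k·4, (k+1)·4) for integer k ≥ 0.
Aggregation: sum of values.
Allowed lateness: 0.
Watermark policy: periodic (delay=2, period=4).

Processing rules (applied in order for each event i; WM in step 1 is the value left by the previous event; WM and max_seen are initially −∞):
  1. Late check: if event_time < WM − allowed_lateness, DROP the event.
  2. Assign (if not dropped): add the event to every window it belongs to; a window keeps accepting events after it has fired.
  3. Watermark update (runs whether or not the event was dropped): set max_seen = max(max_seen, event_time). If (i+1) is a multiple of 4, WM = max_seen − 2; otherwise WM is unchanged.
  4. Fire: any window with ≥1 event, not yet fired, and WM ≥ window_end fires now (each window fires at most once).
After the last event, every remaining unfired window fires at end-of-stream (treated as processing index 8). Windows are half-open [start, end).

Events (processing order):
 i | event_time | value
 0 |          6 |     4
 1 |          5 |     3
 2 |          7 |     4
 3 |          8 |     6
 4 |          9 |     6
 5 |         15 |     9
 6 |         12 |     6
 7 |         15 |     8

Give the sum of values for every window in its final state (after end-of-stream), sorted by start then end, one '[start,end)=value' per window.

[4,8)=11 [8,12)=12 [12,16)=23

i=0 t=6 v=4: → [4,8); WM=−∞
i=1 t=5 v=3: → [4,8); WM=−∞
i=2 t=7 v=4: → [4,8); WM=−∞
i=3 t=8 v=6: → [8,12); WM=6
i=4 t=9 v=6: → [8,12); WM=6
i=5 t=15 v=9: → [12,16); WM=6
i=6 t=12 v=6: → [12,16); WM=6
i=7 t=15 v=8: → [12,16); WM=13; [4,8) fires=11 [8,12) fires=12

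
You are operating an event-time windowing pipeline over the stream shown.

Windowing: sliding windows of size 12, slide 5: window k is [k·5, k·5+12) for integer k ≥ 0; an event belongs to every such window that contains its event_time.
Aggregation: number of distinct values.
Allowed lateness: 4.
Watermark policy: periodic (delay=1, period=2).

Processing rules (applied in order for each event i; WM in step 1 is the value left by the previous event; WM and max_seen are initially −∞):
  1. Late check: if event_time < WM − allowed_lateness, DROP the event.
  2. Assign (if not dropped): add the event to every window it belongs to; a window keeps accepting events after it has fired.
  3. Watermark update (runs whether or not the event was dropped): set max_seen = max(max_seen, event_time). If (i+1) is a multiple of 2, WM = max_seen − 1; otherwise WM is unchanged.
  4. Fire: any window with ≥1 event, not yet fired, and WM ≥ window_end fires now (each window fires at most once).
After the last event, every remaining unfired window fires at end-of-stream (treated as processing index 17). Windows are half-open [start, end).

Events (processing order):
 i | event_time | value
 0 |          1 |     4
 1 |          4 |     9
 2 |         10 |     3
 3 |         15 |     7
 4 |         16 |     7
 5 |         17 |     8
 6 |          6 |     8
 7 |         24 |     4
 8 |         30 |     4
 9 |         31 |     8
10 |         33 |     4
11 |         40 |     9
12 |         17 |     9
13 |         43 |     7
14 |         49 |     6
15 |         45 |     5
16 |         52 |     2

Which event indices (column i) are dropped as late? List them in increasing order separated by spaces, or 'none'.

i=0 t=1 v=4: → [0,12); WM=−∞
i=1 t=4 v=9: → [0,12); WM=3
i=2 t=10 v=3: → [10,22),[5,17),[0,12); WM=3
i=3 t=15 v=7: → [15,27),[10,22),[5,17); WM=14; [0,12) fires=3
i=4 t=16 v=7: → [15,27),[10,22),[5,17); WM=14
i=5 t=17 v=8: → [15,27),[10,22); WM=16
i=6 t=6 v=8: DROP (t<16-4); WM=16
i=7 t=24 v=4: → [20,32),[15,27); WM=23; [5,17) fires=2 [10,22) fires=3
i=8 t=30 v=4: → [30,42),[25,37),[20,32); WM=23
i=9 t=31 v=8: → [30,42),[25,37),[20,32); WM=30; [15,27) fires=3
i=10 t=33 v=4: → [30,42),[25,37); WM=30
i=11 t=40 v=9: → [40,52),[35,47),[30,42); WM=39; [20,32) fires=2 [25,37) fires=2
i=12 t=17 v=9: DROP (t<39-4); WM=39
i=13 t=43 v=7: → [40,52),[35,47); WM=42; [30,42) fires=3
i=14 t=49 v=6: → [45,57),[40,52); WM=42
i=15 t=45 v=5: → [45,57),[40,52),[35,47); WM=48; [35,47) fires=3
i=16 t=52 v=2: → [50,62),[45,57); WM=48

6 12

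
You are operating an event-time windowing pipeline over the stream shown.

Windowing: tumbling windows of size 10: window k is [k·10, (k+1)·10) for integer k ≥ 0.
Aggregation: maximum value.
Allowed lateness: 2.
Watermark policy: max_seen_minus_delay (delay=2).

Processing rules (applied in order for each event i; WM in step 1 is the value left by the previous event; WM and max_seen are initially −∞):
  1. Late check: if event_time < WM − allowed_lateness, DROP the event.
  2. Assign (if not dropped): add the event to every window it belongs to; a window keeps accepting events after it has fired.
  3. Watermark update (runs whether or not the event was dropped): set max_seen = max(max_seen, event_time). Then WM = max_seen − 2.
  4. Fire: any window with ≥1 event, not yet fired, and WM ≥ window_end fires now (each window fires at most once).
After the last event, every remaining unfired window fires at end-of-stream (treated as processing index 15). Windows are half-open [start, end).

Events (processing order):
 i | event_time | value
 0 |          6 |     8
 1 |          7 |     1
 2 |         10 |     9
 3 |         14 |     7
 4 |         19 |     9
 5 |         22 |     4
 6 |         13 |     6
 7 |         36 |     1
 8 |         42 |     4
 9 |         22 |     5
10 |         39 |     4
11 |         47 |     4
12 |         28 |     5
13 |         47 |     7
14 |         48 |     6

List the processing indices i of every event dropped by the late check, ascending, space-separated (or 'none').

6 9 12

i=0 t=6 v=8: → [0,10); WM=4
i=1 t=7 v=1: → [0,10); WM=5
i=2 t=10 v=9: → [10,20); WM=8
i=3 t=14 v=7: → [10,20); WM=12; [0,10) fires=8
i=4 t=19 v=9: → [10,20); WM=17
i=5 t=22 v=4: → [20,30); WM=20; [10,20) fires=9
i=6 t=13 v=6: DROP (t<20-2); WM=20
i=7 t=36 v=1: → [30,40); WM=34; [20,30) fires=4
i=8 t=42 v=4: → [40,50); WM=40; [30,40) fires=1
i=9 t=22 v=5: DROP (t<40-2); WM=40
i=10 t=39 v=4: → [30,40); WM=40
i=11 t=47 v=4: → [40,50); WM=45
i=12 t=28 v=5: DROP (t<45-2); WM=45
i=13 t=47 v=7: → [40,50); WM=45
i=14 t=48 v=6: → [40,50); WM=46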